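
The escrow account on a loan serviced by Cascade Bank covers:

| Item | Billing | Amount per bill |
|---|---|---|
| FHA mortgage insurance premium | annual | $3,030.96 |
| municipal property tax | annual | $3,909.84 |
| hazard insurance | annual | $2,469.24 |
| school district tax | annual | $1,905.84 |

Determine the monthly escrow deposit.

$942.99

FHA mortgage insurance premium — $3,030.96/yr
Municipal property tax — $3,909.84/yr
Hazard insurance — $2,469.24/yr
School district tax — $1,905.84/yr
Total per year = $11,315.88
Per month = $11,315.88 / 12 = $942.99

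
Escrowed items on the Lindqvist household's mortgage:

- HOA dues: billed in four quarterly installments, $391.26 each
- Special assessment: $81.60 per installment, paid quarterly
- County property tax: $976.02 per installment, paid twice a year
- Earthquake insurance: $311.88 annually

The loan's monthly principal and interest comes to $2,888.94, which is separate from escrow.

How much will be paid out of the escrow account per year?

$4,155.36

HOA dues — $391.26 × 4 = $1,565.04 annually
Special assessment — $81.60 × 4 = $326.40 annually
County property tax — $976.02 × 2 = $1,952.04 annually
Earthquake insurance — $311.88 annually
Total annual escrow = $4,155.36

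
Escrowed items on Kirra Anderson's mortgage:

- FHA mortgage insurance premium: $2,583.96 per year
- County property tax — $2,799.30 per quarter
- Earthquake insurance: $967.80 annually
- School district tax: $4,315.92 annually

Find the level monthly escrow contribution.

$1,588.74

FHA mortgage insurance premium = $2,583.96 per year
County property tax = $2,799.30 × 4 = $11,197.20 per year
Earthquake insurance = $967.80 per year
School district tax = $4,315.92 per year
Combined annual = $2,583.96 + $11,197.20 + $967.80 + $4,315.92 = $19,064.88
Monthly = $19,064.88 / 12 = $1,588.74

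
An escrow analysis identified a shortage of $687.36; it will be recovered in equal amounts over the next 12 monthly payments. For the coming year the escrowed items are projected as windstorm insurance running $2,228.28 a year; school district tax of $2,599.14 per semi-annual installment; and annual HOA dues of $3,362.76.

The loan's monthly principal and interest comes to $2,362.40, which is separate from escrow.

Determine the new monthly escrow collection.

Windstorm insurance = $2,228.28/yr
School district tax = $2,599.14 × 2 = $5,198.28/yr
HOA dues = $3,362.76/yr
Total per year = $10,789.32
Monthly = $10,789.32 / 12 = $899.11
Shortage spread = $687.36 ÷ 12 = $57.28/mo
New monthly escrow = $899.11 + $57.28 = $956.39

$956.39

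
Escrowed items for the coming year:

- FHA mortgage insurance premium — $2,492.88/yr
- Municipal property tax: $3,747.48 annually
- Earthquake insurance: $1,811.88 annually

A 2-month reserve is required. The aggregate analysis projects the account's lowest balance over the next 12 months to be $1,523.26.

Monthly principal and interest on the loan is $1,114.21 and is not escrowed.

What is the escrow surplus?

FHA mortgage insurance premium: $2,492.88 per year
Municipal property tax: $3,747.48 per year
Earthquake insurance: $1,811.88 per year
Yearly total = $2,492.88 + $3,747.48 + $1,811.88 = $8,052.24
Per month = $8,052.24 ÷ 12 = $671.02
Required cushion = 2 × $671.02 = $1,342.04
Surplus = $1,523.26 − $1,342.04 = $181.22

$181.22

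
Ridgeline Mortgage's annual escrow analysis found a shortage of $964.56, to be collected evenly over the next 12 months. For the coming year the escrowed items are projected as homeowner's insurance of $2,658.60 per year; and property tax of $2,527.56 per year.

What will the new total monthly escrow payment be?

Homeowner's insurance = $2,658.60/yr
Property tax = $2,527.56/yr
Combined annual = $5,186.16
Per month = $5,186.16 ÷ 12 = $432.18
Monthly shortage recovery: $964.56 ÷ 12 = $80.38
New monthly escrow = $432.18 + $80.38 = $512.56

$512.56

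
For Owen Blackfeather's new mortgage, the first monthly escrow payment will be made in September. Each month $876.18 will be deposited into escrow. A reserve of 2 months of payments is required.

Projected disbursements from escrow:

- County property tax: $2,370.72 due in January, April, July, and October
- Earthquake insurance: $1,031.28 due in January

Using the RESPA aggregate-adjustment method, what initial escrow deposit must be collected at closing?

$3,144.18

Cushion = 2 × $876.18 = $1,752.36
Trial balance (start $0, +$876.18 each month, − disbursements):
  Sep: +$876.18 → $876.18
  Oct: +$876.18 − $2,370.72 → -$618.36
  Nov: +$876.18 → $257.82
  Dec: +$876.18 → $1,134.00
  Jan: +$876.18 − $3,402.00 → -$1,391.82
  Feb: +$876.18 → -$515.64
  Mar: +$876.18 → $360.54
  Apr: +$876.18 − $2,370.72 → -$1,134.00
  May: +$876.18 → -$257.82
  Jun: +$876.18 → $618.36
  Jul: +$876.18 − $2,370.72 → -$876.18
  Aug: +$876.18 → $0.00
Lowest trial balance = -$1,391.82 (Jan)
Initial deposit = cushion − low point = $1,752.36 − (-$1,391.82) = $3,144.18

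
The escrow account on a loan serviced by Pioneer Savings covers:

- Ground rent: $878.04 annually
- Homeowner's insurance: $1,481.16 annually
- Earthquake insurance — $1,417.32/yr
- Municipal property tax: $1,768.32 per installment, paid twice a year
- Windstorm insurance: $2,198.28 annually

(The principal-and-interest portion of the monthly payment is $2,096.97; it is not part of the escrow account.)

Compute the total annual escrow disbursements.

$9,511.44

Ground rent = $878.04 per year
Homeowner's insurance = $1,481.16 per year
Earthquake insurance = $1,417.32 per year
Municipal property tax = $1,768.32 × 2 = $3,536.64 per year
Windstorm insurance = $2,198.28 per year
Yearly total = $878.04 + $1,481.16 + $1,417.32 + $3,536.64 + $2,198.28 = $9,511.44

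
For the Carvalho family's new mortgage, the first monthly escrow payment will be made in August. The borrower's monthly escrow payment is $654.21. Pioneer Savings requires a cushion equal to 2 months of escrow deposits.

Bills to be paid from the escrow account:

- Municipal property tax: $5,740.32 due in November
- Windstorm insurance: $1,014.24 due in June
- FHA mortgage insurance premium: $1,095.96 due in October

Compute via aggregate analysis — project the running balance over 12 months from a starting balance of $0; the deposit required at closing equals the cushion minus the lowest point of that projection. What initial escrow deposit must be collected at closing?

Cushion = 2 × $654.21 = $1,308.42
Trial balance (start $0, +$654.21 each month, − disbursements):
  Aug: +$654.21 → $654.21
  Sep: +$654.21 → $1,308.42
  Oct: +$654.21 − $1,095.96 → $866.67
  Nov: +$654.21 − $5,740.32 → -$4,219.44
  Dec: +$654.21 → -$3,565.23
  Jan: +$654.21 → -$2,911.02
  Feb: +$654.21 → -$2,256.81
  Mar: +$654.21 → -$1,602.60
  Apr: +$654.21 → -$948.39
  May: +$654.21 → -$294.18
  Jun: +$654.21 − $1,014.24 → -$654.21
  Jul: +$654.21 → $0.00
Lowest trial balance = -$4,219.44 (Nov)
Initial deposit = cushion − low point = $1,308.42 − (-$4,219.44) = $5,527.86

$5,527.86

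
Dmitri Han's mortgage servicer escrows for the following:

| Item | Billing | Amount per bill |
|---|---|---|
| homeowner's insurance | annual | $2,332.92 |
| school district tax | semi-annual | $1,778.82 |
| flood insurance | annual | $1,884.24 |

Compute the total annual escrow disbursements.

Homeowner's insurance — $2,332.92 per year
School district tax — $1,778.82 × 2 = $3,557.64 per year
Flood insurance — $1,884.24 per year
Yearly total = $7,774.80

$7,774.80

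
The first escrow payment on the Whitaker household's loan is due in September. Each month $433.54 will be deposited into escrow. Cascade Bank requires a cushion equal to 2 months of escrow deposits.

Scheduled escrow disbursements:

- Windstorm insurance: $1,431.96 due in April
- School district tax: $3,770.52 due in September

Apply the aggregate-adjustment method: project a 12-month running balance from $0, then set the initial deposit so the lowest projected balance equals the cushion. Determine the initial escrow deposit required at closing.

Cushion = 2 × $433.54 = $867.08
Trial balance (start $0, +$433.54 each month, − disbursements):
  Sep: +$433.54 − $3,770.52 → -$3,336.98
  Oct: +$433.54 → -$2,903.44
  Nov: +$433.54 → -$2,469.90
  Dec: +$433.54 → -$2,036.36
  Jan: +$433.54 → -$1,602.82
  Feb: +$433.54 → -$1,169.28
  Mar: +$433.54 → -$735.74
  Apr: +$433.54 − $1,431.96 → -$1,734.16
  May: +$433.54 → -$1,300.62
  Jun: +$433.54 → -$867.08
  Jul: +$433.54 → -$433.54
  Aug: +$433.54 → $0.00
Lowest trial balance = -$3,336.98 (Sep)
Initial deposit = cushion − low point = $867.08 − (-$3,336.98) = $4,204.06

$4,204.06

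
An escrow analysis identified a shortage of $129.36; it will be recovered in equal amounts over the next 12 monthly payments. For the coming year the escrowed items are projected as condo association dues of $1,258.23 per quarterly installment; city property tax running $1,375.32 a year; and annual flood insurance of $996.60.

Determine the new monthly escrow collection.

Condo association dues — $1,258.23 × 4 = $5,032.92/yr
City property tax — $1,375.32/yr
Flood insurance — $996.60/yr
Combined annual = $5,032.92 + $1,375.32 + $996.60 = $7,404.84
Monthly = $7,404.84 ÷ 12 = $617.07
Shortage per month = $129.36 / 12 = $10.78
Adjusted monthly = $617.07 + $10.78 = $627.85

$627.85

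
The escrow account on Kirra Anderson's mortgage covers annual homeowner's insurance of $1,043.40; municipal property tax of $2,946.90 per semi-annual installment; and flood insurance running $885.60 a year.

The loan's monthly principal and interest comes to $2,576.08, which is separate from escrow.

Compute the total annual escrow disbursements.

Homeowner's insurance: $1,043.40 annually
Municipal property tax: $2,946.90 × 2 = $5,893.80 annually
Flood insurance: $885.60 annually
Annual escrow total = $1,043.40 + $5,893.80 + $885.60 = $7,822.80

$7,822.80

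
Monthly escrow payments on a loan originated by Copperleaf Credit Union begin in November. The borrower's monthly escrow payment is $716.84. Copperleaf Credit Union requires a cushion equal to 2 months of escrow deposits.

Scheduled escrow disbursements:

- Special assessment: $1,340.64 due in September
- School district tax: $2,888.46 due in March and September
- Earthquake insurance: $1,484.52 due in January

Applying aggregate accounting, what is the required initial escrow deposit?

Cushion = 2 × $716.84 = $1,433.68
Trial balance (start $0, +$716.84 each month, − disbursements):
  Nov: +$716.84 → $716.84
  Dec: +$716.84 → $1,433.68
  Jan: +$716.84 − $1,484.52 → $666.00
  Feb: +$716.84 → $1,382.84
  Mar: +$716.84 − $2,888.46 → -$788.78
  Apr: +$716.84 → -$71.94
  May: +$716.84 → $644.90
  Jun: +$716.84 → $1,361.74
  Jul: +$716.84 → $2,078.58
  Aug: +$716.84 → $2,795.42
  Sep: +$716.84 − $4,229.10 → -$716.84
  Oct: +$716.84 → $0.00
Lowest trial balance = -$788.78 (Mar)
Initial deposit = cushion − low point = $1,433.68 − (-$788.78) = $2,222.46

$2,222.46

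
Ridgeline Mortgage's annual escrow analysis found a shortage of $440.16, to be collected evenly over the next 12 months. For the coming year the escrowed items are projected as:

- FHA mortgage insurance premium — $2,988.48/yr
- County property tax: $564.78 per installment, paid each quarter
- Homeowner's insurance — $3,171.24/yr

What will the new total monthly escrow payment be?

$738.25

FHA mortgage insurance premium — $2,988.48 per year
County property tax — $564.78 × 4 = $2,259.12 per year
Homeowner's insurance — $3,171.24 per year
Annual escrow total = $2,988.48 + $2,259.12 + $3,171.24 = $8,418.84
Per month = $8,418.84 ÷ 12 = $701.57
Shortage spread = $440.16 ÷ 12 = $36.68/mo
New monthly escrow = $701.57 + $36.68 = $738.25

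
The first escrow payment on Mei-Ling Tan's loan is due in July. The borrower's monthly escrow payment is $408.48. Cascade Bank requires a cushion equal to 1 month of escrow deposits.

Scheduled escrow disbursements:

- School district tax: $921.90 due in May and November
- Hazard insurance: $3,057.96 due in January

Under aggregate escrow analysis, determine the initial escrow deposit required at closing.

$1,528.98

Cushion = 1 × $408.48 = $408.48
Trial balance (start $0, +$408.48 each month, − disbursements):
  Jul: +$408.48 → $408.48
  Aug: +$408.48 → $816.96
  Sep: +$408.48 → $1,225.44
  Oct: +$408.48 → $1,633.92
  Nov: +$408.48 − $921.90 → $1,120.50
  Dec: +$408.48 → $1,528.98
  Jan: +$408.48 − $3,057.96 → -$1,120.50
  Feb: +$408.48 → -$712.02
  Mar: +$408.48 → -$303.54
  Apr: +$408.48 → $104.94
  May: +$408.48 − $921.90 → -$408.48
  Jun: +$408.48 → $0.00
Lowest trial balance = -$1,120.50 (Jan)
Initial deposit = cushion − low point = $408.48 − (-$1,120.50) = $1,528.98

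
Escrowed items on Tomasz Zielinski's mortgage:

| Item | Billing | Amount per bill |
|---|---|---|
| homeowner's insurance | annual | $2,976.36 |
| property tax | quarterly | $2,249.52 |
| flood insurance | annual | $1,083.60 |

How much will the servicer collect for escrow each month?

Homeowner's insurance: $2,976.36 annually
Property tax: $2,249.52 × 4 = $8,998.08 annually
Flood insurance: $1,083.60 annually
Combined annual = $2,976.36 + $8,998.08 + $1,083.60 = $13,058.04
Monthly = $13,058.04 / 12 = $1,088.17

$1,088.17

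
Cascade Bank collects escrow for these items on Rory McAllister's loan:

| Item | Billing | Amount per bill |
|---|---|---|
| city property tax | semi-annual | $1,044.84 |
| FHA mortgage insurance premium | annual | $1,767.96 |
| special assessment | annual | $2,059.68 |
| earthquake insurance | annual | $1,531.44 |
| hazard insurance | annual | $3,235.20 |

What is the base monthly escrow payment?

City property tax — $1,044.84 × 2 = $2,089.68/yr
FHA mortgage insurance premium — $1,767.96/yr
Special assessment — $2,059.68/yr
Earthquake insurance — $1,531.44/yr
Hazard insurance — $3,235.20/yr
Total annual escrow = $10,683.96
Monthly escrow = $10,683.96 / 12 = $890.33

$890.33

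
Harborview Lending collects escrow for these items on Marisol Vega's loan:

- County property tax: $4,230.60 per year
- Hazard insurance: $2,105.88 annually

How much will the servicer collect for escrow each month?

$528.04

County property tax: $4,230.60/yr
Hazard insurance: $2,105.88/yr
Total per year = $6,336.48
Per month = $6,336.48 / 12 = $528.04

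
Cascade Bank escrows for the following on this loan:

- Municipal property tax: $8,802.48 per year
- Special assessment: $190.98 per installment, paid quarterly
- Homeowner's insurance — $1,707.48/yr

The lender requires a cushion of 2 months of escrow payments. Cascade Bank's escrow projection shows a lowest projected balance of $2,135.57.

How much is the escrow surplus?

Municipal property tax = $8,802.48 per year
Special assessment = $190.98 × 4 = $763.92 per year
Homeowner's insurance = $1,707.48 per year
Total per year = $11,273.88
Monthly escrow = $11,273.88 ÷ 12 = $939.49
Required reserve = 2 × $939.49 = $1,878.98
Excess over cushion: $2,135.57 − $1,878.98 = $256.59

$256.59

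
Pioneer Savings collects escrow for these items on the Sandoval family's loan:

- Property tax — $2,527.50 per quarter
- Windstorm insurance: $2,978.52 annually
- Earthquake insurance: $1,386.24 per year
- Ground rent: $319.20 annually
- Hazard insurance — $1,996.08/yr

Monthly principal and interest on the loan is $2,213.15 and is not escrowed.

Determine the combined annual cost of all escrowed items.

Property tax — $2,527.50 × 4 = $10,110.00
Windstorm insurance — $2,978.52
Earthquake insurance — $1,386.24
Ground rent — $319.20
Hazard insurance — $1,996.08
Total annual escrow = $16,790.04

$16,790.04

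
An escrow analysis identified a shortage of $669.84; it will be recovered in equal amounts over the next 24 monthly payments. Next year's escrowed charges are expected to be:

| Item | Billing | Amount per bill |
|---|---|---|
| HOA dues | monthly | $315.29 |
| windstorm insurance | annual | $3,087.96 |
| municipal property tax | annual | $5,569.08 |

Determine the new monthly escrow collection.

HOA dues: $315.29 × 12 = $3,783.48 per year
Windstorm insurance: $3,087.96 per year
Municipal property tax: $5,569.08 per year
Annual escrow total = $3,783.48 + $3,087.96 + $5,569.08 = $12,440.52
Base monthly escrow = $12,440.52 ÷ 12 = $1,036.71
Shortage per month = $669.84 / 24 = $27.91
Adjusted monthly = $1,036.71 + $27.91 = $1,064.62

$1,064.62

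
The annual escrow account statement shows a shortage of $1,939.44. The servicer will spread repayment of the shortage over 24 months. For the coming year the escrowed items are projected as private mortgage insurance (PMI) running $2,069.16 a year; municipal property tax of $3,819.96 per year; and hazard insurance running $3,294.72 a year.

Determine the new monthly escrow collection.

Private mortgage insurance (PMI) — $2,069.16/yr
Municipal property tax — $3,819.96/yr
Hazard insurance — $3,294.72/yr
Annual escrow total = $9,183.84
Per month = $9,183.84 / 12 = $765.32
Monthly shortage recovery: $1,939.44 / 24 = $80.81
Adjusted monthly = $765.32 + $80.81 = $846.13

$846.13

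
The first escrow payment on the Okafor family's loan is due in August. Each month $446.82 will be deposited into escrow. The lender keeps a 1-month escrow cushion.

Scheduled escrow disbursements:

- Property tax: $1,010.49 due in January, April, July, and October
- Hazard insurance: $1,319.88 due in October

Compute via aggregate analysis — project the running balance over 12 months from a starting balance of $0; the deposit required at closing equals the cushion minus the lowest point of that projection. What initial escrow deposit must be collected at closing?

Cushion = 1 × $446.82 = $446.82
Trial balance (start $0, +$446.82 each month, − disbursements):
  Aug: +$446.82 → $446.82
  Sep: +$446.82 → $893.64
  Oct: +$446.82 − $2,330.37 → -$989.91
  Nov: +$446.82 → -$543.09
  Dec: +$446.82 → -$96.27
  Jan: +$446.82 − $1,010.49 → -$659.94
  Feb: +$446.82 → -$213.12
  Mar: +$446.82 → $233.70
  Apr: +$446.82 − $1,010.49 → -$329.97
  May: +$446.82 → $116.85
  Jun: +$446.82 → $563.67
  Jul: +$446.82 − $1,010.49 → $0.00
Lowest trial balance = -$989.91 (Oct)
Initial deposit = cushion − low point = $446.82 − (-$989.91) = $1,436.73

$1,436.73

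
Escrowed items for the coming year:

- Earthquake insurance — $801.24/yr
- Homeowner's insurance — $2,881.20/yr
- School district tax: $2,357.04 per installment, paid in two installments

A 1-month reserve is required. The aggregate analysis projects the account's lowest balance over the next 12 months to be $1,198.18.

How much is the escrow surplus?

$498.47

Earthquake insurance — $801.24 annually
Homeowner's insurance — $2,881.20 annually
School district tax — $2,357.04 × 2 = $4,714.08 annually
Total per year = $801.24 + $2,881.20 + $4,714.08 = $8,396.52
Monthly escrow = $8,396.52 / 12 = $699.71
Cushion = 1 × $699.71 = $699.71
Surplus = $1,198.18 − $699.71 = $498.47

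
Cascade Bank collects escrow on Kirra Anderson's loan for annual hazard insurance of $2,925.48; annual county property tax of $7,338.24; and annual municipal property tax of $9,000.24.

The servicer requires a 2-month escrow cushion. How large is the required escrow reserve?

$3,210.66

Hazard insurance: $2,925.48/yr
County property tax: $7,338.24/yr
Municipal property tax: $9,000.24/yr
Total per year = $19,263.96
Per month = $19,263.96 ÷ 12 = $1,605.33
Required cushion = 2 × $1,605.33 = $3,210.66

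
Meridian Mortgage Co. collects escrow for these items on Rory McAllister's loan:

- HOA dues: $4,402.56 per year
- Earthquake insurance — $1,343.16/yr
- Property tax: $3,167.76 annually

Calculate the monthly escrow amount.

$742.79

HOA dues = $4,402.56
Earthquake insurance = $1,343.16
Property tax = $3,167.76
Total per year = $4,402.56 + $1,343.16 + $3,167.76 = $8,913.48
Monthly escrow = $8,913.48 / 12 = $742.79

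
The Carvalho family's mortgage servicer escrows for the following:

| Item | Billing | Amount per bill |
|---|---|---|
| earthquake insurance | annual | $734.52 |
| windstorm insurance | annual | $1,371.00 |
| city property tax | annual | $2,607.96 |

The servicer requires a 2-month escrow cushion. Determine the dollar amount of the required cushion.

Earthquake insurance = $734.52
Windstorm insurance = $1,371.00
City property tax = $2,607.96
Total per year = $734.52 + $1,371.00 + $2,607.96 = $4,713.48
Monthly escrow = $4,713.48 / 12 = $392.79
Required cushion = 2 × $392.79 = $785.58

$785.58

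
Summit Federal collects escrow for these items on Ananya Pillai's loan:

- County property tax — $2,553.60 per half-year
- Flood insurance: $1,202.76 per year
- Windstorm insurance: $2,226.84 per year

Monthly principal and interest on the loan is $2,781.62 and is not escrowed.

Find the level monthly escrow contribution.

$711.40

County property tax — $2,553.60 × 2 = $5,107.20 per year
Flood insurance — $1,202.76 per year
Windstorm insurance — $2,226.84 per year
Combined annual = $5,107.20 + $1,202.76 + $2,226.84 = $8,536.80
Per month = $8,536.80 / 12 = $711.40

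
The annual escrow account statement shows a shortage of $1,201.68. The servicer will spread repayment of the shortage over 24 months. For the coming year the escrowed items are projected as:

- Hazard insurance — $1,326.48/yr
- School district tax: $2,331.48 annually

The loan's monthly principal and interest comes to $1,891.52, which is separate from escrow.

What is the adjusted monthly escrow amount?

Hazard insurance = $1,326.48 per year
School district tax = $2,331.48 per year
Total per year = $1,326.48 + $2,331.48 = $3,657.96
Base monthly escrow = $3,657.96 ÷ 12 = $304.83
Shortage spread = $1,201.68 / 24 = $50.07/mo
Adjusted monthly = $304.83 + $50.07 = $354.90

$354.90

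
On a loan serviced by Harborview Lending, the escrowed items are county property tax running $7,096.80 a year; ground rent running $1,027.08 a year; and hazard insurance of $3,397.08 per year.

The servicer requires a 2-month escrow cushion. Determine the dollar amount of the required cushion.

County property tax = $7,096.80/yr
Ground rent = $1,027.08/yr
Hazard insurance = $3,397.08/yr
Annual escrow total = $11,520.96
Monthly escrow = $11,520.96 ÷ 12 = $960.08
Reserve = 2 × $960.08 = $1,920.16

$1,920.16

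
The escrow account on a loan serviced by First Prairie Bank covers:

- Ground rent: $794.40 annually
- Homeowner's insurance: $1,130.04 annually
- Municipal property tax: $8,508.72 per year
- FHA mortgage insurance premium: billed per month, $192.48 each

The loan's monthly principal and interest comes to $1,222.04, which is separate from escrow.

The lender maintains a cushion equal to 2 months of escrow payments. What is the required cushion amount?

$2,123.82

Ground rent = $794.40/yr
Homeowner's insurance = $1,130.04/yr
Municipal property tax = $8,508.72/yr
FHA mortgage insurance premium = $192.48 × 12 = $2,309.76/yr
Yearly total = $12,742.92
Monthly escrow = $12,742.92 ÷ 12 = $1,061.91
Required cushion = 2 × $1,061.91 = $2,123.82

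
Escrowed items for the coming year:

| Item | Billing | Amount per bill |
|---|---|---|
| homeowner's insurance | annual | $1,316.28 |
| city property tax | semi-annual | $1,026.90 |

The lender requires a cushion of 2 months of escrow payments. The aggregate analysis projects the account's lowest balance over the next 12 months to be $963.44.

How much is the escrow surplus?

$401.76

Homeowner's insurance: $1,316.28 per year
City property tax: $1,026.90 × 2 = $2,053.80 per year
Total annual escrow = $3,370.08
Base monthly escrow = $3,370.08 ÷ 12 = $280.84
Required reserve = 2 × $280.84 = $561.68
Excess over cushion: $963.44 − $561.68 = $401.76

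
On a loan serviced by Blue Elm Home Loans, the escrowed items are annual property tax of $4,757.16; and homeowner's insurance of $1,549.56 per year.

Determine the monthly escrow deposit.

$525.56

Property tax = $4,757.16/yr
Homeowner's insurance = $1,549.56/yr
Total annual escrow = $4,757.16 + $1,549.56 = $6,306.72
Monthly = $6,306.72 / 12 = $525.56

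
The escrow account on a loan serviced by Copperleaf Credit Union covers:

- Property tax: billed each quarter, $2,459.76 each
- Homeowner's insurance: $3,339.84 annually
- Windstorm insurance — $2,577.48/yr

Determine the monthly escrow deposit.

Property tax = $2,459.76 × 4 = $9,839.04/yr
Homeowner's insurance = $3,339.84/yr
Windstorm insurance = $2,577.48/yr
Total per year = $9,839.04 + $3,339.84 + $2,577.48 = $15,756.36
Per month = $15,756.36 ÷ 12 = $1,313.03

$1,313.03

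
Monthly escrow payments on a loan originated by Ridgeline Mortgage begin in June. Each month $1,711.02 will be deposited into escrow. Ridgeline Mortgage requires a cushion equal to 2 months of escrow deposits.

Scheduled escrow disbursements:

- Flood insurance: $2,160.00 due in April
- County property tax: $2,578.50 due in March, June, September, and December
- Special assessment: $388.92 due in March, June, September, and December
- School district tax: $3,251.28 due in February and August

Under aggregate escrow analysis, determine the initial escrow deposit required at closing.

$5,764.08

Cushion = 2 × $1,711.02 = $3,422.04
Trial balance (start $0, +$1,711.02 each month, − disbursements):
  Jun: +$1,711.02 − $2,967.42 → -$1,256.40
  Jul: +$1,711.02 → $454.62
  Aug: +$1,711.02 − $3,251.28 → -$1,085.64
  Sep: +$1,711.02 − $2,967.42 → -$2,342.04
  Oct: +$1,711.02 → -$631.02
  Nov: +$1,711.02 → $1,080.00
  Dec: +$1,711.02 − $2,967.42 → -$176.40
  Jan: +$1,711.02 → $1,534.62
  Feb: +$1,711.02 − $3,251.28 → -$5.64
  Mar: +$1,711.02 − $2,967.42 → -$1,262.04
  Apr: +$1,711.02 − $2,160.00 → -$1,711.02
  May: +$1,711.02 → $0.00
Lowest trial balance = -$2,342.04 (Sep)
Initial deposit = cushion − low point = $3,422.04 − (-$2,342.04) = $5,764.08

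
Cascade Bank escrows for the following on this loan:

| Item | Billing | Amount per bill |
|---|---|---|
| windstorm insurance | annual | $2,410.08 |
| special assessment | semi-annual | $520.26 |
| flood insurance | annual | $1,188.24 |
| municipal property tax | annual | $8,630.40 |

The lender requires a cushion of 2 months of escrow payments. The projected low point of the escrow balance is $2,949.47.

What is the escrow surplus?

Windstorm insurance: $2,410.08
Special assessment: $520.26 × 2 = $1,040.52
Flood insurance: $1,188.24
Municipal property tax: $8,630.40
Annual escrow total = $2,410.08 + $1,040.52 + $1,188.24 + $8,630.40 = $13,269.24
Monthly = $13,269.24 / 12 = $1,105.77
Required cushion = 2 × $1,105.77 = $2,211.54
Surplus = $2,949.47 − $2,211.54 = $737.93

$737.93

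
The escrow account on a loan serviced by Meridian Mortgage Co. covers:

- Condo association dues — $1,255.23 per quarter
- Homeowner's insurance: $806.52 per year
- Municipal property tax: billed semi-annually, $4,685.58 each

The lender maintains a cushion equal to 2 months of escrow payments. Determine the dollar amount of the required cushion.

$2,533.10

Condo association dues: $1,255.23 × 4 = $5,020.92
Homeowner's insurance: $806.52
Municipal property tax: $4,685.58 × 2 = $9,371.16
Annual escrow total = $5,020.92 + $806.52 + $9,371.16 = $15,198.60
Monthly = $15,198.60 ÷ 12 = $1,266.55
Reserve = 2 × $1,266.55 = $2,533.10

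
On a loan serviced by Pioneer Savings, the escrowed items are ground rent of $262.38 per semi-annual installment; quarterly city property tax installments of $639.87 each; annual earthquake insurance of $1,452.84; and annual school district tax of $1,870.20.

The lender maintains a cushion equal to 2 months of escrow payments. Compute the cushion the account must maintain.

$1,067.88

Ground rent: $262.38 × 2 = $524.76
City property tax: $639.87 × 4 = $2,559.48
Earthquake insurance: $1,452.84
School district tax: $1,870.20
Yearly total = $524.76 + $2,559.48 + $1,452.84 + $1,870.20 = $6,407.28
Monthly = $6,407.28 ÷ 12 = $533.94
Reserve = 2 × $533.94 = $1,067.88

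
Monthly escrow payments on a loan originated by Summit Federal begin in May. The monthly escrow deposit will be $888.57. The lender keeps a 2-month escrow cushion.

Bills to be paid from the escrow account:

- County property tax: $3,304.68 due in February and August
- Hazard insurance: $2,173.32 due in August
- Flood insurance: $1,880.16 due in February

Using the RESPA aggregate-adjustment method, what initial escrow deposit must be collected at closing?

$3,700.86

Cushion = 2 × $888.57 = $1,777.14
Trial balance (start $0, +$888.57 each month, − disbursements):
  May: +$888.57 → $888.57
  Jun: +$888.57 → $1,777.14
  Jul: +$888.57 → $2,665.71
  Aug: +$888.57 − $5,478.00 → -$1,923.72
  Sep: +$888.57 → -$1,035.15
  Oct: +$888.57 → -$146.58
  Nov: +$888.57 → $741.99
  Dec: +$888.57 → $1,630.56
  Jan: +$888.57 → $2,519.13
  Feb: +$888.57 − $5,184.84 → -$1,777.14
  Mar: +$888.57 → -$888.57
  Apr: +$888.57 → $0.00
Lowest trial balance = -$1,923.72 (Aug)
Initial deposit = cushion − low point = $1,777.14 − (-$1,923.72) = $3,700.86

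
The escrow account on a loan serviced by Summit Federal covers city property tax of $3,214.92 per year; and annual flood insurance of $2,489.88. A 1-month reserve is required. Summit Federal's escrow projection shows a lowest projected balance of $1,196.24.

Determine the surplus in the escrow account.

$720.84

City property tax — $3,214.92 annually
Flood insurance — $2,489.88 annually
Total per year = $5,704.80
Base monthly escrow = $5,704.80 / 12 = $475.40
Cushion = 1 × $475.40 = $475.40
Surplus = $1,196.24 − $475.40 = $720.84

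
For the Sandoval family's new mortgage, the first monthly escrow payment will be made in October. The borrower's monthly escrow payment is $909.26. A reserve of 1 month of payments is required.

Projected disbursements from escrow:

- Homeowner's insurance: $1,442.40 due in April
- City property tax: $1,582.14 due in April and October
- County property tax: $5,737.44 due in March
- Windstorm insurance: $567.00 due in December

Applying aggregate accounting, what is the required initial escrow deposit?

Cushion = 1 × $909.26 = $909.26
Trial balance (start $0, +$909.26 each month, − disbursements):
  Oct: +$909.26 − $1,582.14 → -$672.88
  Nov: +$909.26 → $236.38
  Dec: +$909.26 − $567.00 → $578.64
  Jan: +$909.26 → $1,487.90
  Feb: +$909.26 → $2,397.16
  Mar: +$909.26 − $5,737.44 → -$2,431.02
  Apr: +$909.26 − $3,024.54 → -$4,546.30
  May: +$909.26 → -$3,637.04
  Jun: +$909.26 → -$2,727.78
  Jul: +$909.26 → -$1,818.52
  Aug: +$909.26 → -$909.26
  Sep: +$909.26 → $0.00
Lowest trial balance = -$4,546.30 (Apr)
Initial deposit = cushion − low point = $909.26 − (-$4,546.30) = $5,455.56

$5,455.56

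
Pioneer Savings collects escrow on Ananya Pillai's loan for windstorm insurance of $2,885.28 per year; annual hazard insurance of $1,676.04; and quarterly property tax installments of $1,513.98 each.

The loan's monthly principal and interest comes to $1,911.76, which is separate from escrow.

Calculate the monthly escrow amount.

$884.77

Windstorm insurance — $2,885.28
Hazard insurance — $1,676.04
Property tax — $1,513.98 × 4 = $6,055.92
Total annual escrow = $2,885.28 + $1,676.04 + $6,055.92 = $10,617.24
Per month = $10,617.24 / 12 = $884.77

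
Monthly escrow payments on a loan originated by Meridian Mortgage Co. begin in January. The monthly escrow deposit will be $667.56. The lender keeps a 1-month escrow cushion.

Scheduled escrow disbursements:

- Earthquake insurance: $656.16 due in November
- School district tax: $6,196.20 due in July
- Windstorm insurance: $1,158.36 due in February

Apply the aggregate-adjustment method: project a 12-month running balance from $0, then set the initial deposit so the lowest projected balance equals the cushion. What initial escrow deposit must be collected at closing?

Cushion = 1 × $667.56 = $667.56
Trial balance (start $0, +$667.56 each month, − disbursements):
  Jan: +$667.56 → $667.56
  Feb: +$667.56 − $1,158.36 → $176.76
  Mar: +$667.56 → $844.32
  Apr: +$667.56 → $1,511.88
  May: +$667.56 → $2,179.44
  Jun: +$667.56 → $2,847.00
  Jul: +$667.56 − $6,196.20 → -$2,681.64
  Aug: +$667.56 → -$2,014.08
  Sep: +$667.56 → -$1,346.52
  Oct: +$667.56 → -$678.96
  Nov: +$667.56 − $656.16 → -$667.56
  Dec: +$667.56 → $0.00
Lowest trial balance = -$2,681.64 (Jul)
Initial deposit = cushion − low point = $667.56 − (-$2,681.64) = $3,349.20

$3,349.20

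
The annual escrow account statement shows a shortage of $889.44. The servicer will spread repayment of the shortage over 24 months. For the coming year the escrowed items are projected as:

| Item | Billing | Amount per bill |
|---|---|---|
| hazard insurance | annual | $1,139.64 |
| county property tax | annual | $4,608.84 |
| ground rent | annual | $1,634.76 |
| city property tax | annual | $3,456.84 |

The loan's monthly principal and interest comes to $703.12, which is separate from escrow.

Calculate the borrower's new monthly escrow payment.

Hazard insurance — $1,139.64 annually
County property tax — $4,608.84 annually
Ground rent — $1,634.76 annually
City property tax — $3,456.84 annually
Annual escrow total = $1,139.64 + $4,608.84 + $1,634.76 + $3,456.84 = $10,840.08
Monthly escrow = $10,840.08 ÷ 12 = $903.34
Shortage per month = $889.44 ÷ 24 = $37.06
New monthly escrow = $903.34 + $37.06 = $940.40

$940.40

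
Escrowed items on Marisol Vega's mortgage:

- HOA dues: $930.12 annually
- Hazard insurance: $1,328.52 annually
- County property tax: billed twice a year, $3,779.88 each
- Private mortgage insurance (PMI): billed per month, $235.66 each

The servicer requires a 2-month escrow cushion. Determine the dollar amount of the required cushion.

HOA dues: $930.12 annually
Hazard insurance: $1,328.52 annually
County property tax: $3,779.88 × 2 = $7,559.76 annually
Private mortgage insurance (PMI): $235.66 × 12 = $2,827.92 annually
Yearly total = $12,646.32
Per month = $12,646.32 ÷ 12 = $1,053.86
Reserve = 2 × $1,053.86 = $2,107.72

$2,107.72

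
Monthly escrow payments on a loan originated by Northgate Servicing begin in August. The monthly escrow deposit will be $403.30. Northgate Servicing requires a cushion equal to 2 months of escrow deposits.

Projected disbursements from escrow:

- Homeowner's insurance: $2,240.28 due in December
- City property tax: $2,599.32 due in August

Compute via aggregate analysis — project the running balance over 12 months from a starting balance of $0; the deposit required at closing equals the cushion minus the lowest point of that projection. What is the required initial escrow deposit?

Cushion = 2 × $403.30 = $806.60
Trial balance (start $0, +$403.30 each month, − disbursements):
  Aug: +$403.30 − $2,599.32 → -$2,196.02
  Sep: +$403.30 → -$1,792.72
  Oct: +$403.30 → -$1,389.42
  Nov: +$403.30 → -$986.12
  Dec: +$403.30 − $2,240.28 → -$2,823.10
  Jan: +$403.30 → -$2,419.80
  Feb: +$403.30 → -$2,016.50
  Mar: +$403.30 → -$1,613.20
  Apr: +$403.30 → -$1,209.90
  May: +$403.30 → -$806.60
  Jun: +$403.30 → -$403.30
  Jul: +$403.30 → $0.00
Lowest trial balance = -$2,823.10 (Dec)
Initial deposit = cushion − low point = $806.60 − (-$2,823.10) = $3,629.70

$3,629.70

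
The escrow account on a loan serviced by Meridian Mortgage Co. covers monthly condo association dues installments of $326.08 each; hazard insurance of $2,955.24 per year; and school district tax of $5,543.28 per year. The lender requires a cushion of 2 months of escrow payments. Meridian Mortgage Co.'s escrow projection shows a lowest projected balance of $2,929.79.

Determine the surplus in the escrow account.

Condo association dues: $326.08 × 12 = $3,912.96 per year
Hazard insurance: $2,955.24 per year
School district tax: $5,543.28 per year
Annual escrow total = $3,912.96 + $2,955.24 + $5,543.28 = $12,411.48
Base monthly escrow = $12,411.48 / 12 = $1,034.29
Cushion = 2 × $1,034.29 = $2,068.58
Excess over cushion: $2,929.79 − $2,068.58 = $861.21

$861.21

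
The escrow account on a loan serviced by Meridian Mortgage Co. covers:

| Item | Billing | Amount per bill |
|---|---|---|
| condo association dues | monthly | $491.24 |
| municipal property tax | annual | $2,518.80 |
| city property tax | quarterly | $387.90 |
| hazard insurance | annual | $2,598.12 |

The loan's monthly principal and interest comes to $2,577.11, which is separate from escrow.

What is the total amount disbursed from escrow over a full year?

$12,563.40

Condo association dues — $491.24 × 12 = $5,894.88/yr
Municipal property tax — $2,518.80/yr
City property tax — $387.90 × 4 = $1,551.60/yr
Hazard insurance — $2,598.12/yr
Total annual escrow = $5,894.88 + $2,518.80 + $1,551.60 + $2,598.12 = $12,563.40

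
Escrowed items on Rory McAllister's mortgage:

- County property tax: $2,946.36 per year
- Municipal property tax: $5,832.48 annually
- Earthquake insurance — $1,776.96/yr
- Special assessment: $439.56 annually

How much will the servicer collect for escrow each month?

$916.28

County property tax: $2,946.36/yr
Municipal property tax: $5,832.48/yr
Earthquake insurance: $1,776.96/yr
Special assessment: $439.56/yr
Annual escrow total = $10,995.36
Base monthly escrow = $10,995.36 / 12 = $916.28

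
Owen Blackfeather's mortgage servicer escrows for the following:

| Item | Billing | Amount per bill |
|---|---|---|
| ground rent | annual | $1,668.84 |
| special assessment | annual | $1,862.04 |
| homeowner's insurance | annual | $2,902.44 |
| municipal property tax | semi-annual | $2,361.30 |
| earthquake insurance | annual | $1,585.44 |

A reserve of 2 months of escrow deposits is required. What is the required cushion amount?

Ground rent = $1,668.84 per year
Special assessment = $1,862.04 per year
Homeowner's insurance = $2,902.44 per year
Municipal property tax = $2,361.30 × 2 = $4,722.60 per year
Earthquake insurance = $1,585.44 per year
Combined annual = $1,668.84 + $1,862.04 + $2,902.44 + $4,722.60 + $1,585.44 = $12,741.36
Monthly escrow = $12,741.36 ÷ 12 = $1,061.78
Required cushion = 2 × $1,061.78 = $2,123.56

$2,123.56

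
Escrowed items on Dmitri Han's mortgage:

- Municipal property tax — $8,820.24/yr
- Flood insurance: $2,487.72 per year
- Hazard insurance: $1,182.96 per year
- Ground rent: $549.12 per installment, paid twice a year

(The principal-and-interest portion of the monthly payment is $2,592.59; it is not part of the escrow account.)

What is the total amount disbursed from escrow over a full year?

Municipal property tax: $8,820.24 annually
Flood insurance: $2,487.72 annually
Hazard insurance: $1,182.96 annually
Ground rent: $549.12 × 2 = $1,098.24 annually
Total annual escrow = $13,589.16

$13,589.16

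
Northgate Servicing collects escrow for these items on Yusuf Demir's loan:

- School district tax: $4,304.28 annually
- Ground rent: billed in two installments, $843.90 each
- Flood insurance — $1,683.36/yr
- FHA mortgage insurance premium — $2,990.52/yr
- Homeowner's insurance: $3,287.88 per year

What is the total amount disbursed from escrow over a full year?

$13,953.84

School district tax = $4,304.28/yr
Ground rent = $843.90 × 2 = $1,687.80/yr
Flood insurance = $1,683.36/yr
FHA mortgage insurance premium = $2,990.52/yr
Homeowner's insurance = $3,287.88/yr
Annual escrow total = $13,953.84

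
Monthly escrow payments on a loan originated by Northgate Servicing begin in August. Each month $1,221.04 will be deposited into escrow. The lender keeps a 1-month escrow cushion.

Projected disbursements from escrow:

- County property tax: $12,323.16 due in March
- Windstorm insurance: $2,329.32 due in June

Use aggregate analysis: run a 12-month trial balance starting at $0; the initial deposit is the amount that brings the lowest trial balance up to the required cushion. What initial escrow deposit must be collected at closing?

$3,775.88

Cushion = 1 × $1,221.04 = $1,221.04
Trial balance (start $0, +$1,221.04 each month, − disbursements):
  Aug: +$1,221.04 → $1,221.04
  Sep: +$1,221.04 → $2,442.08
  Oct: +$1,221.04 → $3,663.12
  Nov: +$1,221.04 → $4,884.16
  Dec: +$1,221.04 → $6,105.20
  Jan: +$1,221.04 → $7,326.24
  Feb: +$1,221.04 → $8,547.28
  Mar: +$1,221.04 − $12,323.16 → -$2,554.84
  Apr: +$1,221.04 → -$1,333.80
  May: +$1,221.04 → -$112.76
  Jun: +$1,221.04 − $2,329.32 → -$1,221.04
  Jul: +$1,221.04 → $0.00
Lowest trial balance = -$2,554.84 (Mar)
Initial deposit = cushion − low point = $1,221.04 − (-$2,554.84) = $3,775.88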